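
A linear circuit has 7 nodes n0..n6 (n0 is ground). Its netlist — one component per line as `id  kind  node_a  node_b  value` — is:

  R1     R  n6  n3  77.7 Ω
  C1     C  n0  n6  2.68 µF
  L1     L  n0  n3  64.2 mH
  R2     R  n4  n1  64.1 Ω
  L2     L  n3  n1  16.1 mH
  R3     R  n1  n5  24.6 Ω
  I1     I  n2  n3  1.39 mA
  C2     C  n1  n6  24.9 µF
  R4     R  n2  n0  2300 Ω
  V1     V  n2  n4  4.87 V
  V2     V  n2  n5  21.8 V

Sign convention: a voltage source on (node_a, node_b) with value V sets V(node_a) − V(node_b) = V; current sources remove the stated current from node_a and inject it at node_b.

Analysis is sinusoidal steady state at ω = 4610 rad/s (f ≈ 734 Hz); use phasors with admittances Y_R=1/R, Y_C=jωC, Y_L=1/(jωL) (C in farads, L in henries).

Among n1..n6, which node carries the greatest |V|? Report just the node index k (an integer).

2

Apply KCL at each of the 6 non-ground nodes and solve the resulting linear system.
Node n1: branches {R2, L2, R3, C2} → V_1 = -0.04760+0.9026j
Node n2: branches {I1, R4, V1, V2} → V_2 = 16.90+0.8956j
Node n3: branches {R1, L1, L2, I1} → V_3 = -0.04551+0.8053j
Node n4: branches {R2, V1} → V_4 = 12.03+0.8956j
Node n5: branches {R3, V2} → V_5 = -4.898+0.8956j
Node n6: branches {R1, C1, C2} → V_6 = -0.04396+0.8150j
Source currents: i(V1)=0.1884-0.0001080j, i(V2)=-0.1972-0.0002814j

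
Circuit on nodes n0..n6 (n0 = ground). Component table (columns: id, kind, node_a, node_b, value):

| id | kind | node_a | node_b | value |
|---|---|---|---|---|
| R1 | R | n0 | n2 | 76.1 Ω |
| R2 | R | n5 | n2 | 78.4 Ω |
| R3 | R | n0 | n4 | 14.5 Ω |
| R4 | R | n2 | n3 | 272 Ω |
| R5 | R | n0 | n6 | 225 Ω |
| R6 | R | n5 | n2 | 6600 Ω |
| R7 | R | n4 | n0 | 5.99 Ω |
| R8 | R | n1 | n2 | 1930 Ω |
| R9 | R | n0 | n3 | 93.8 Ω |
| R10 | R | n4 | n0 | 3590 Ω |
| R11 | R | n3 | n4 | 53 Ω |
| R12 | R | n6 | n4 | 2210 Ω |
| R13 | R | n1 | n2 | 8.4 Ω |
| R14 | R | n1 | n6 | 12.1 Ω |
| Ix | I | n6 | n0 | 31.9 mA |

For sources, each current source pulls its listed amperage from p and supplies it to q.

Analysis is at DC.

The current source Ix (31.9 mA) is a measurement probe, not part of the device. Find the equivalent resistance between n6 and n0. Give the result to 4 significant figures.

R_eq = 58.26 Ω

Apply KCL at each of the 6 non-ground nodes and solve the resulting linear system.
Node n1: branches {R8, R13, R14} → V_1 = -1.582
Node n2: branches {R1, R2, R4, R6, R8, R13} → V_2 = -1.392
Node n3: branches {R4, R9, R11} → V_3 = -0.1628
Node n4: branches {R3, R7, R10, R11, R12} → V_4 = -0.01531
Node n5: branches {R2, R6} → V_5 = -1.392
Node n6: branches {R5, R12, R14, Ix} → V_6 = -1.858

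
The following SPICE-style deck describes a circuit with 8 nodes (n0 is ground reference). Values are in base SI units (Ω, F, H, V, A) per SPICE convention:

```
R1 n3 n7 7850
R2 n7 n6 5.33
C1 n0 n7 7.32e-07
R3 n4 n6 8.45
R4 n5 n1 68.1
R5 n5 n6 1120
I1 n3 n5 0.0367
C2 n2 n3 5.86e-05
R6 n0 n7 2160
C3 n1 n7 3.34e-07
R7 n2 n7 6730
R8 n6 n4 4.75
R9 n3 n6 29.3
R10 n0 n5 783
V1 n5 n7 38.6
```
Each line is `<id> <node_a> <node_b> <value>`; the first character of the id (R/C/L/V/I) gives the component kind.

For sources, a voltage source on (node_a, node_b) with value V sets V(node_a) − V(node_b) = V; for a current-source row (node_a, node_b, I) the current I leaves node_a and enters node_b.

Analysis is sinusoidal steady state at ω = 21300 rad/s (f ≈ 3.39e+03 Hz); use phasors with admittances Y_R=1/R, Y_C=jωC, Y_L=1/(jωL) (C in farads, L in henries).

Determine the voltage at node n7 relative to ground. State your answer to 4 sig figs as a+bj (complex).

Element admittances at ω=21300 rad/s:
  Y(R1) = 0.0001274+0.000j S between n3,n7
  Y(R2) = 0.1876+0.000j S between n7,n6
  Y(C1) = 0.000+0.01559j S between n0,n7
  Y(R3) = 0.1183+0.000j S between n4,n6
  Y(R4) = 0.01468+0.000j S between n5,n1
  Y(R5) = 0.0008929+0.000j S between n5,n6
  I1: injects 0.0367 A into n5 (from n3)
  Y(C2) = 0.000+1.248j S between n2,n3
  Y(R6) = 0.0004630+0.000j S between n0,n7
  Y(C3) = 0.000+0.007114j S between n1,n7
  Y(R7) = 0.0001486+0.000j S between n2,n7
  Y(R8) = 0.2105+0.000j S between n6,n4
  Y(R9) = 0.03413+0.000j S between n3,n6
  Y(R10) = 0.001277+0.000j S between n0,n5
  V1: constraint V(n5)−V(n7) = 38.6
Assemble and solve the 8×8 MNA system:
  V(n1)=30.91-12.02j  V(n2)=-1.425+3.123j  V(n3)=-1.425+3.123j  V(n4)=-0.3588+3.123j  V(n5)=38.25+3.123j  V(n6)=-0.3588+3.123j  V(n7)=-0.3485+3.123j
  i(V1)=-0.1544-0.2264j

-0.3485+3.123j V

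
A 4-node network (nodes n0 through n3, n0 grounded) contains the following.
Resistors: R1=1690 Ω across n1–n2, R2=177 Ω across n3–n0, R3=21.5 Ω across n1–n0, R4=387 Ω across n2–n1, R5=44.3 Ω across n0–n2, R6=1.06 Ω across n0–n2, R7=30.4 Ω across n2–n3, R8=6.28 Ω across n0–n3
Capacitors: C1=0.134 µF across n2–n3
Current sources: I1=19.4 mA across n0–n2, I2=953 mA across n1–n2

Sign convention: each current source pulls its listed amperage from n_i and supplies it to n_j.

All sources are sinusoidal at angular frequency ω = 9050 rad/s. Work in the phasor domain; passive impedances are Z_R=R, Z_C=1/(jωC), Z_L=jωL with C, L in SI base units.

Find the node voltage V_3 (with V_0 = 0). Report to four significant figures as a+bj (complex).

MNA unknowns: 3 node voltages V₁..V_3
R1: Y=0.0005917+0.000j on G[1,2]
C1: Y=0.000+0.001213j on G[2,3]
R2: Y=0.005650+0.000j on G[3,0]
R3: Y=0.04651+0.000j on G[1,0]
R4: Y=0.002584+0.000j on G[2,1]
R5: Y=0.02257+0.000j on G[0,2]
R6: Y=0.9434+0.000j on G[0,2]
R7: Y=0.03289+0.000j on G[2,3]
R8: Y=0.1592+0.000j on G[0,3]
I1: z[0]−=0.0194, z[2]+=0.0194
I2: z[1]−=0.953, z[2]+=0.953
solve → V1=-19.12-4.946e-05j, V2=0.9148-0.0007738j, V3=0.1522+0.004547j

0.1522+0.004547j V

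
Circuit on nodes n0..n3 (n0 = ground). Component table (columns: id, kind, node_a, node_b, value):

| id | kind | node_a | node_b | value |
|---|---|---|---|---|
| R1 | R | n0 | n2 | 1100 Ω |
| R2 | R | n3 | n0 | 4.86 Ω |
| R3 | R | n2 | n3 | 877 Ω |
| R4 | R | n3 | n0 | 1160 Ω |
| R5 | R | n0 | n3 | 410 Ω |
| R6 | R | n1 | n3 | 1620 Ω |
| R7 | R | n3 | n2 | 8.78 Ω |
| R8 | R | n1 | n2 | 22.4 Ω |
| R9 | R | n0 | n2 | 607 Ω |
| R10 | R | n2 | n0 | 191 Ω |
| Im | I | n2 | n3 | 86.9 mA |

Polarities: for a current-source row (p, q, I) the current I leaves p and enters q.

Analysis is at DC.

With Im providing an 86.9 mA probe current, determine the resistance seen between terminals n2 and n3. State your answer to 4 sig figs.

R_eq = 8.120 Ω

Element admittances at DC:
  Y(R1) = 0.0009091 S between n0,n2
  Y(R2) = 0.2058 S between n3,n0
  Y(R3) = 0.001140 S between n2,n3
  Y(R4) = 0.0008621 S between n3,n0
  Y(R5) = 0.002439 S between n0,n3
  Y(R6) = 0.0006173 S between n1,n3
  Y(R7) = 0.1139 S between n3,n2
  Y(R8) = 0.04464 S between n1,n2
  Y(R9) = 0.001647 S between n0,n2
  Y(R10) = 0.005236 S between n2,n0
  Im: injects 0.0869 A into n3 (from n2)
Assemble and solve the 3×3 MNA system:
  V(n1)=-0.6706  V(n2)=-0.6803  V(n3)=0.02535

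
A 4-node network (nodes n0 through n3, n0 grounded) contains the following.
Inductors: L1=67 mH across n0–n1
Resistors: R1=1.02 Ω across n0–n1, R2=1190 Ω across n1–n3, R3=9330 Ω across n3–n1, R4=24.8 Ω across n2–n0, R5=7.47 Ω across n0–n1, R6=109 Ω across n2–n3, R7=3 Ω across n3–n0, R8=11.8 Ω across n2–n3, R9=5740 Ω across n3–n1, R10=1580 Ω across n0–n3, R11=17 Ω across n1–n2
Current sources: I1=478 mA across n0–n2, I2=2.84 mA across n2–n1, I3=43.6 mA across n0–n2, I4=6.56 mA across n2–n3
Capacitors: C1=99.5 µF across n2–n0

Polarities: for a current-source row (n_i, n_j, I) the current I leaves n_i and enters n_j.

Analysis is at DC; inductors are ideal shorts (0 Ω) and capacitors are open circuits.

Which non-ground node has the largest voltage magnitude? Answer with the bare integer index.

MNA unknowns: 3 node voltages V₁..V_3 plus 1 source current (L1)
L1: row V0−V1=0, i_L1 at 0,1
R1: Y=0.9804 on G[0,1]
I1: z[0]−=0.478, z[2]+=0.478
R2: Y=0.0008403 on G[1,3]
R3: Y=0.0001072 on G[3,1]
R4: Y=0.04032 on G[2,0]
R5: Y=0.1339 on G[0,1]
R6: Y=0.009174 on G[2,3]
I2: z[2]−=0.00284, z[1]+=0.00284
I3: z[0]−=0.0436, z[2]+=0.0436
C1: Y=0.000 on G[2,0]
R7: Y=0.3333 on G[3,0]
R8: Y=0.08475 on G[2,3]
R9: Y=0.0001742 on G[3,1]
R10: Y=0.0006329 on G[0,3]
R11: Y=0.05882 on G[1,2]
I4: z[2]−=0.00656, z[3]+=0.00656
solve → V1=0.000, V2=2.978, V3=0.6671
aux → i_L1=-0.1787

2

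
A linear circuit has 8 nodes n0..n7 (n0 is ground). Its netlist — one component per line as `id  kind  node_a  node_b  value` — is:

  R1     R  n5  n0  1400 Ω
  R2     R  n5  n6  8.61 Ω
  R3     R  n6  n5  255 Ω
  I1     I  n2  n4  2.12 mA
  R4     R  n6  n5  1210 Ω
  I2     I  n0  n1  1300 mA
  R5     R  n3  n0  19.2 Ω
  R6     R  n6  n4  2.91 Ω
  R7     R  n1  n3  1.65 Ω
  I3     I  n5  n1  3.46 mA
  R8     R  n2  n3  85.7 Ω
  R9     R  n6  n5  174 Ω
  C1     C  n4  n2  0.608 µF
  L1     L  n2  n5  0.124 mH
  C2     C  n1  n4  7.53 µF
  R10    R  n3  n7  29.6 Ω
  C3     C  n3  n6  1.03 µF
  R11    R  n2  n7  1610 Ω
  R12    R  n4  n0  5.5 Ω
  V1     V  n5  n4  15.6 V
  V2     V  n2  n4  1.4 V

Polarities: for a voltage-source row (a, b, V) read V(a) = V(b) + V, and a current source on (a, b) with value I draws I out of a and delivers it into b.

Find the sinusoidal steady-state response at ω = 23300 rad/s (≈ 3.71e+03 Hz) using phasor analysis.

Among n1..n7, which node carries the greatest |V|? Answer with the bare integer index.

MNA unknowns: 7 node voltages V₁..V_7 plus 2 source currents (V1, V2)
R1: Y=0.0007143+0.000j on G[5,0]
R2: Y=0.1161+0.000j on G[5,6]
R3: Y=0.003922+0.000j on G[6,5]
I1: z[2]−=0.00212, z[4]+=0.00212
R4: Y=0.0008264+0.000j on G[6,5]
I2: z[0]−=1.3, z[1]+=1.3
R5: Y=0.05208+0.000j on G[3,0]
R6: Y=0.3436+0.000j on G[6,4]
R7: Y=0.6061+0.000j on G[1,3]
I3: z[5]−=0.00346, z[1]+=0.00346
R8: Y=0.01167+0.000j on G[2,3]
R9: Y=0.005747+0.000j on G[6,5]
C1: Y=0.000+0.01417j on G[4,2]
L1: Y=0.000-0.3461j on G[2,5]
C2: Y=0.000+0.1754j on G[1,4]
R10: Y=0.03378+0.000j on G[3,7]
C3: Y=0.000+0.02400j on G[3,6]
R11: Y=0.0006211+0.000j on G[2,7]
R12: Y=0.1818+0.000j on G[4,0]
V1: row V5−V4=15.6, i_V1 at 5,4
V2: row V2−V4=1.4, i_V2 at 2,4
solve → V1=7.050-3.991j, V2=6.652+0.9903j, V3=6.341-3.471j, V4=5.252+0.9903j, V5=20.85+0.9903j, V6=9.671+0.8204j, V7=6.347-3.390j
aux → i_V1=-1.434+4.893j, i_V2=-0.005933-4.989j

5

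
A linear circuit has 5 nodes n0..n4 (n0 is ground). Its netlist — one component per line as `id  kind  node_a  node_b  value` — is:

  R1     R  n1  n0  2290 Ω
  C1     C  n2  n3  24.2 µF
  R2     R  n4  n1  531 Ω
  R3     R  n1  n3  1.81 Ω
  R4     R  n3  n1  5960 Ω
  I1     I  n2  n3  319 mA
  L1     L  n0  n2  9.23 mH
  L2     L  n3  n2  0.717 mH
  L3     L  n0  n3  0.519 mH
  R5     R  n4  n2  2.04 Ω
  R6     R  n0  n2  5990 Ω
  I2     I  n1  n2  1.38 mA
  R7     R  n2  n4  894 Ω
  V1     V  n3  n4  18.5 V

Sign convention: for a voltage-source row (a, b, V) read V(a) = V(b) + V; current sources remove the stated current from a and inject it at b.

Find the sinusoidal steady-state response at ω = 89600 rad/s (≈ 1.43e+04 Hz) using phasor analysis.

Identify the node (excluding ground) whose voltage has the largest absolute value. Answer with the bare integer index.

Apply KCL at each of the 4 non-ground nodes and solve the resulting linear system.
Node n1: branches {R1, R2, R3, R4, I2} → V_1 = 0.01004-0.2148j
Node n2: branches {C1, I1, L1, L2, R5, R6, I2, R7} → V_2 = -0.8738+3.940j
Node n3: branches {C1, R3, R4, I1, L2, L3, V1} → V_3 = 0.07536-0.2150j
Node n4: branches {R2, R5, R7, V1} → V_4 = -18.42-0.2150j
Source currents: i(V1)=-8.658-2.042j

4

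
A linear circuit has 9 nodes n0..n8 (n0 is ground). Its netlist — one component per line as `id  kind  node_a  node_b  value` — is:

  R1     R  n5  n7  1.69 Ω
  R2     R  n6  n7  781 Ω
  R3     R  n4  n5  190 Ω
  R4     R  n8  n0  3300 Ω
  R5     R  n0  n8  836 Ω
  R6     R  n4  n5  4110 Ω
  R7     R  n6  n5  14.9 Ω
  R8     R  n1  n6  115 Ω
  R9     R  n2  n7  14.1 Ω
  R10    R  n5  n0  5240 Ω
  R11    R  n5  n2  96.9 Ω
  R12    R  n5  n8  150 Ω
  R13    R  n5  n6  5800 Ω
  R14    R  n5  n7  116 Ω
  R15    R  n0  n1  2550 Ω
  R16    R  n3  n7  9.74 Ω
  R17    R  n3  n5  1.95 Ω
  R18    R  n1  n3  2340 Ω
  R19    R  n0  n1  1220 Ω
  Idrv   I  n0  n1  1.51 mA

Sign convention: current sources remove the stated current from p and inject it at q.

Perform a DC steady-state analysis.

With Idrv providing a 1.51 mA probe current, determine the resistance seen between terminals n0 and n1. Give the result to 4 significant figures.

Element admittances at DC:
  Y(R1) = 0.5917 S between n5,n7
  Y(R2) = 0.001280 S between n6,n7
  Y(R3) = 0.005263 S between n4,n5
  Y(R4) = 0.0003030 S between n8,n0
  Y(R5) = 0.001196 S between n0,n8
  Y(R6) = 0.0002433 S between n4,n5
  Y(R7) = 0.06711 S between n6,n5
  Y(R8) = 0.008696 S between n1,n6
  Y(R9) = 0.07092 S between n2,n7
  Y(R10) = 0.0001908 S between n5,n0
  Y(R11) = 0.01032 S between n5,n2
  Y(R12) = 0.006667 S between n5,n8
  Y(R13) = 0.0001724 S between n5,n6
  Y(R14) = 0.008621 S between n5,n7
  Y(R15) = 0.0003922 S between n0,n1
  Y(R16) = 0.1027 S between n3,n7
  Y(R17) = 0.5128 S between n3,n5
  Y(R18) = 0.0004274 S between n1,n3
  Y(R19) = 0.0008197 S between n0,n1
  Idrv: injects 0.00151 A into n1 (from n0)
Assemble and solve the 8×8 MNA system:
  V(n1)=0.6247  V(n2)=0.5322  V(n3)=0.5323  V(n4)=0.5322  V(n5)=0.5322  V(n6)=0.5426  V(n7)=0.5323  V(n8)=0.4345

R_eq = 413.7 Ω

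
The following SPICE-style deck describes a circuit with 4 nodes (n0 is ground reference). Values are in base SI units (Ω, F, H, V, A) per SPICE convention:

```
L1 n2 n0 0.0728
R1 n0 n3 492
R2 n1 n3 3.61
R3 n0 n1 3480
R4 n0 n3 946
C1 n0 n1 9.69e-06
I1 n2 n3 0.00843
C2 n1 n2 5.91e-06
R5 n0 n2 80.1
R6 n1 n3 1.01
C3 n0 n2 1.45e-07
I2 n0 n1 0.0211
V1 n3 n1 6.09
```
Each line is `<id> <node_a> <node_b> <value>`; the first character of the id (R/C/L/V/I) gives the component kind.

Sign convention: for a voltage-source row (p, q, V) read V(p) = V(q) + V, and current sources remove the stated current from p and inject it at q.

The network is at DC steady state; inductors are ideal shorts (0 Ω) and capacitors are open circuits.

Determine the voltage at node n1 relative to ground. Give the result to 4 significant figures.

Apply KCL at each of the 3 non-ground nodes and solve the resulting linear system.
Node n1: branches {R2, R3, C1, C2, R6, I2, V1} → V_1 = 3.173
Node n2: branches {L1, I1, C2, R5, C3} → V_2 = 0.000
Node n3: branches {R1, R2, R4, I1, R6, V1} → V_3 = 9.263
Source currents: i(L1)=-0.008430, i(V1)=-7.737

3.173 V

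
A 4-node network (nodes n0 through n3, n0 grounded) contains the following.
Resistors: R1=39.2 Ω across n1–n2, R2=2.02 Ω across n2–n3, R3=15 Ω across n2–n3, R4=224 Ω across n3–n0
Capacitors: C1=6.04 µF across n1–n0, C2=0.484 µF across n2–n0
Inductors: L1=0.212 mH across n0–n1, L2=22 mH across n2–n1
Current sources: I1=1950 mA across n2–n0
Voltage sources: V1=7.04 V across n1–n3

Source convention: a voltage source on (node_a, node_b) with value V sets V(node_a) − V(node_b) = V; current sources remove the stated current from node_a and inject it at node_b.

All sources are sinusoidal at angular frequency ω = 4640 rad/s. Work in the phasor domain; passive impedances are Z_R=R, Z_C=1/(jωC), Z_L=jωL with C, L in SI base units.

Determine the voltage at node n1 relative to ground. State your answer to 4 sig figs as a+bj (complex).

-0.03171-1.945j V

Apply KCL at each of the 3 non-ground nodes and solve the resulting linear system.
Node n1: branches {R1, C1, L1, L2, V1} → V_1 = -0.03171-1.945j
Node n2: branches {R1, C2, L2, R2, I1, R3} → V_2 = -10.09-2.075j
Node n3: branches {R2, R3, R4, V1} → V_3 = -7.072-1.945j
Source currents: i(V1)=1.665+0.06391j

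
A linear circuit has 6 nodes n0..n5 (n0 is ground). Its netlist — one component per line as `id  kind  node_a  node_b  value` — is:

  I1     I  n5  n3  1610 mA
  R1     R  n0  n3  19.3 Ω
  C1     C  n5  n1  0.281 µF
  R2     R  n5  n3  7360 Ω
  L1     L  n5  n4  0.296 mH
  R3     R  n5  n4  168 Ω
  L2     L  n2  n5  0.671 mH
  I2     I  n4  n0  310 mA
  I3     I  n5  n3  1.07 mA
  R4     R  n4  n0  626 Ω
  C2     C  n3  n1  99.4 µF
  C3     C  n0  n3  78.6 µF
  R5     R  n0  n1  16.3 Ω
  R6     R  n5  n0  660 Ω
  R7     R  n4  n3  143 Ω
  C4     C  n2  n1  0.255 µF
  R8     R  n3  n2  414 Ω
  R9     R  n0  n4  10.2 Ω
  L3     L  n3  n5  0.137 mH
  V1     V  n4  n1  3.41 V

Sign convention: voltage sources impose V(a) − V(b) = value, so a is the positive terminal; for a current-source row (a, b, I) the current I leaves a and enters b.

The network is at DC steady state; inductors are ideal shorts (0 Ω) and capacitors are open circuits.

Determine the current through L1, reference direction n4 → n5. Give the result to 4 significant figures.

-0.02508 A

MNA unknowns: 5 node voltages V₁..V_5 plus 4 source currents (L1, L2, L3, V1)
I1: z[5]−=1.61, z[3]+=1.61
R1: Y=0.05181 on G[0,3]
C1: Y=0.000 on G[5,1]
R2: Y=0.0001359 on G[5,3]
L1: row V5−V4=0, i_L1 at 5,4
R3: Y=0.005952 on G[5,4]
L2: row V2−V5=0, i_L2 at 2,5
I2: z[4]−=0.31, z[0]+=0.31
I3: z[5]−=0.00107, z[3]+=0.00107
R4: Y=0.001597 on G[4,0]
C2: Y=0.000 on G[3,1]
C3: Y=0.000 on G[0,3]
R5: Y=0.06135 on G[0,1]
R6: Y=0.001515 on G[5,0]
R7: Y=0.006993 on G[4,3]
C4: Y=0.000 on G[2,1]
R8: Y=0.002415 on G[3,2]
R9: Y=0.09804 on G[0,4]
L3: row V3−V5=0, i_L3 at 3,5
V1: row V4−V1=3.41, i_V1 at 4,1
solve → V1=-3.880, V2=-0.4703, V3=-0.4703, V4=-0.4703, V5=-0.4703
aux → i_L1=0.02508, i_L2=0.000, i_L3=1.635, i_V1=-0.2381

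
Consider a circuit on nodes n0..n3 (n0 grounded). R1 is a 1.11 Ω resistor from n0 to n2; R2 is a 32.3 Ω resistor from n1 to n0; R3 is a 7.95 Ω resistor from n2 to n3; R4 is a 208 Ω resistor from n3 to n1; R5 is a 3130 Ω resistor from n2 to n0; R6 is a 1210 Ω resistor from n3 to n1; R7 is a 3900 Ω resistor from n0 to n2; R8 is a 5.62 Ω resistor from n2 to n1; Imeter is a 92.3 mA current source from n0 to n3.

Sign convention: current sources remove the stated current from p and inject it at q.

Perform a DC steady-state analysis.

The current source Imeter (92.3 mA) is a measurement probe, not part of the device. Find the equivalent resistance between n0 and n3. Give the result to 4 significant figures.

R_eq = 8.682 Ω

Element admittances at DC:
  Y(R1) = 0.9009 S between n0,n2
  Y(R2) = 0.03096 S between n1,n0
  Y(R3) = 0.1258 S between n2,n3
  Y(R4) = 0.004808 S between n3,n1
  Y(R5) = 0.0003195 S between n2,n0
  Y(R6) = 0.0008264 S between n3,n1
  Y(R7) = 0.0002564 S between n0,n2
  Y(R8) = 0.1779 S between n2,n1
  Imeter: injects 0.0923 A into n3 (from n0)
Assemble and solve the 3×3 MNA system:
  V(n1)=0.1030  V(n2)=0.09885  V(n3)=0.8014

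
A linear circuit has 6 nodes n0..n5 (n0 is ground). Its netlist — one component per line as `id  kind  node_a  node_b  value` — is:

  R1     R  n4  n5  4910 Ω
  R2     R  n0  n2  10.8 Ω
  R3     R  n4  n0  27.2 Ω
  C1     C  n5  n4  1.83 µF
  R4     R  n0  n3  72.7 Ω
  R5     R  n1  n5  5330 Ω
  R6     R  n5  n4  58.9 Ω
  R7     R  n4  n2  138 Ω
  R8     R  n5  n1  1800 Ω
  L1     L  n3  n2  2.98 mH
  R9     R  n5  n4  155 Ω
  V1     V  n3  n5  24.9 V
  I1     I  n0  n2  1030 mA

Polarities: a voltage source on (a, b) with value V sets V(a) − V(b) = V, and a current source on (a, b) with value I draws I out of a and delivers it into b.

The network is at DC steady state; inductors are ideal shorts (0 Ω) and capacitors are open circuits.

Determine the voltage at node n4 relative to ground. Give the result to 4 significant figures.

Apply KCL at each of the 5 non-ground nodes and solve the resulting linear system.
Node n1: branches {R5, R8} → V_1 = -13.94
Node n2: branches {R2, R7, L1, I1} → V_2 = 10.96
Node n3: branches {R4, L1, V1} → V_3 = 10.96
Node n4: branches {R1, R3, C1, R6, R7, R9} → V_4 = -3.695
Node n5: branches {R1, C1, R5, R6, R8, R9, V1} → V_5 = -13.94
Source currents: i(L1)=0.09127, i(V1)=-0.2421

-3.695 V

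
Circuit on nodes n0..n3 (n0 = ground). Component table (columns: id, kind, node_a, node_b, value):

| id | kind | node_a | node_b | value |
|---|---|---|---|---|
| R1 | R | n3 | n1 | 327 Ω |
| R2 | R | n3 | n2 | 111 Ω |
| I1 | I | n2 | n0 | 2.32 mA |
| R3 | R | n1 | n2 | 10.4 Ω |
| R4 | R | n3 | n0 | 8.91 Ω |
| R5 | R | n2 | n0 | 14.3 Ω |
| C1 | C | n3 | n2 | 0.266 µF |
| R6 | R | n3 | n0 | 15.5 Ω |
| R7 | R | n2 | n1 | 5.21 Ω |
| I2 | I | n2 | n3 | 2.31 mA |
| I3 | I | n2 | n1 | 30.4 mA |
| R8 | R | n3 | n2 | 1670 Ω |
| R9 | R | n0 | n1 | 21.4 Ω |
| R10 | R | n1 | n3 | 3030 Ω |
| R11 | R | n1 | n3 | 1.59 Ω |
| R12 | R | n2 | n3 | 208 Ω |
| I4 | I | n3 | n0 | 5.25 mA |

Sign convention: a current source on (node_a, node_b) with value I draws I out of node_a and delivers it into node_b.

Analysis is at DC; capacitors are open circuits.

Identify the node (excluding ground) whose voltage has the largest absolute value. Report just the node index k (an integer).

Element admittances at DC:
  Y(R1) = 0.003058 S between n3,n1
  Y(R2) = 0.009009 S between n3,n2
  I1: injects 0.00232 A into n0 (from n2)
  Y(R3) = 0.09615 S between n1,n2
  Y(R4) = 0.1122 S between n3,n0
  Y(R5) = 0.06993 S between n2,n0
  Y(C1) = 0.000 S between n3,n2
  Y(R6) = 0.06452 S between n3,n0
  Y(R7) = 0.1919 S between n2,n1
  I2: injects 0.00231 A into n3 (from n2)
  I3: injects 0.0304 A into n1 (from n2)
  Y(R8) = 0.0005988 S between n3,n2
  Y(R9) = 0.04673 S between n0,n1
  Y(R10) = 0.0003300 S between n1,n3
  Y(R11) = 0.6289 S between n1,n3
  Y(R12) = 0.004808 S between n2,n3
  I4: injects 0.00525 A into n0 (from n3)
Assemble and solve the 3×3 MNA system:
  V(n1)=-0.0002316  V(n2)=-0.09444  V(n3)=-0.005401

2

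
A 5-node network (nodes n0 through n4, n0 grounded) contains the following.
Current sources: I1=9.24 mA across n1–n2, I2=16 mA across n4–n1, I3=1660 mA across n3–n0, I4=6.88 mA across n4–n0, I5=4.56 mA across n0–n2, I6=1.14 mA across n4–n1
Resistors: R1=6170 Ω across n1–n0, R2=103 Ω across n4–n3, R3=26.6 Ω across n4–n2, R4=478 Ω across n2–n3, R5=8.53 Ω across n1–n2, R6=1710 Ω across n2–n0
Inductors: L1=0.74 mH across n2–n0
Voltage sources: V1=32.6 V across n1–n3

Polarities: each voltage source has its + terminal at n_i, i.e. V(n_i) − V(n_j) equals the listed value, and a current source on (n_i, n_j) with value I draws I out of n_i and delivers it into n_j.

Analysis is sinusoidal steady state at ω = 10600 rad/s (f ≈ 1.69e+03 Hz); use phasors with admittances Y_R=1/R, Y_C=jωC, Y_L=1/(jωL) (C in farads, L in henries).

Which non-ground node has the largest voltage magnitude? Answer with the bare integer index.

Element admittances at ω=10600 rad/s:
  I1: injects 0.00924 A into n2 (from n1)
  I2: injects 0.016 A into n1 (from n4)
  Y(R1) = 0.0001621+0.000j S between n1,n0
  Y(R2) = 0.009709+0.000j S between n4,n3
  I3: injects 1.66 A into n0 (from n3)
  Y(R3) = 0.03759+0.000j S between n4,n2
  Y(R4) = 0.002092+0.000j S between n2,n3
  I4: injects 0.00688 A into n0 (from n4)
  Y(L1) = 0.000-0.1275j S between n2,n0
  I5: injects 0.00456 A into n2 (from n0)
  Y(R5) = 0.1172+0.000j S between n1,n2
  I6: injects 0.00114 A into n1 (from n4)
  Y(R6) = 0.0005848+0.000j S between n2,n0
  V1: constraint V(n1)−V(n3) = 32.6
Assemble and solve the 5×5 MNA system:
  V(n1)=-10.59-13.01j  V(n2)=-0.07629-13.03j  V(n3)=-43.19-13.01j  V(n4)=-9.433-13.02j
  i(V1)=1.242+0.0001628j

3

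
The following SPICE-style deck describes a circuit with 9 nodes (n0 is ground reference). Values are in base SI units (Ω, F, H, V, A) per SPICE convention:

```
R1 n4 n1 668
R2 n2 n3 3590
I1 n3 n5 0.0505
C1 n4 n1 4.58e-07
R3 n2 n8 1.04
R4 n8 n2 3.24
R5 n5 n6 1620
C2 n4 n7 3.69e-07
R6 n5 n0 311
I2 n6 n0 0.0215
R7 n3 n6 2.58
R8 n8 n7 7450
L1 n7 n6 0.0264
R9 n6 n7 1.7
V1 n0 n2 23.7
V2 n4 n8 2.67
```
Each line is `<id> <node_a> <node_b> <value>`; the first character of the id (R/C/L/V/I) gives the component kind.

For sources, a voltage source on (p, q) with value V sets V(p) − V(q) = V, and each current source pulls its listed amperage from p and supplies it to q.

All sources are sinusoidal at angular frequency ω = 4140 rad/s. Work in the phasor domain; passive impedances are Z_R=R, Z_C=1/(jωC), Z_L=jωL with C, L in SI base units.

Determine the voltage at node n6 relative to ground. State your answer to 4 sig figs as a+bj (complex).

-36.80+25.72j V

MNA unknowns: 8 node voltages V₁..V_8 plus 2 source currents (V1, V2)
R1: Y=0.001497+0.000j on G[4,1]
R2: Y=0.0002786+0.000j on G[2,3]
I1: z[3]−=0.0505, z[5]+=0.0505
C1: Y=0.000+0.001896j on G[4,1]
R3: Y=0.9615+0.000j on G[2,8]
R4: Y=0.3086+0.000j on G[8,2]
R5: Y=0.0006173+0.000j on G[5,6]
C2: Y=0.000+0.001528j on G[4,7]
R6: Y=0.003215+0.000j on G[5,0]
I2: z[6]−=0.0215, z[0]+=0.0215
R7: Y=0.3876+0.000j on G[3,6]
R8: Y=0.0001342+0.000j on G[8,7]
L1: Y=0.000-0.009149j on G[7,6]
R9: Y=0.5882+0.000j on G[6,7]
V1: row V0−V2=23.7, i_V1 at 0,2
V2: row V4−V8=2.67, i_V2 at 4,8
solve → V1=-21.06-0.01613j, V2=-23.70+0.000j, V3=-36.93+25.71j, V4=-21.06-0.01613j, V5=7.248+4.143j, V6=-36.80+25.72j, V7=-36.73+25.76j, V8=-23.73-0.01613j
aux → i_V1=0.04481+0.01332j, i_V2=-0.03938-0.02394j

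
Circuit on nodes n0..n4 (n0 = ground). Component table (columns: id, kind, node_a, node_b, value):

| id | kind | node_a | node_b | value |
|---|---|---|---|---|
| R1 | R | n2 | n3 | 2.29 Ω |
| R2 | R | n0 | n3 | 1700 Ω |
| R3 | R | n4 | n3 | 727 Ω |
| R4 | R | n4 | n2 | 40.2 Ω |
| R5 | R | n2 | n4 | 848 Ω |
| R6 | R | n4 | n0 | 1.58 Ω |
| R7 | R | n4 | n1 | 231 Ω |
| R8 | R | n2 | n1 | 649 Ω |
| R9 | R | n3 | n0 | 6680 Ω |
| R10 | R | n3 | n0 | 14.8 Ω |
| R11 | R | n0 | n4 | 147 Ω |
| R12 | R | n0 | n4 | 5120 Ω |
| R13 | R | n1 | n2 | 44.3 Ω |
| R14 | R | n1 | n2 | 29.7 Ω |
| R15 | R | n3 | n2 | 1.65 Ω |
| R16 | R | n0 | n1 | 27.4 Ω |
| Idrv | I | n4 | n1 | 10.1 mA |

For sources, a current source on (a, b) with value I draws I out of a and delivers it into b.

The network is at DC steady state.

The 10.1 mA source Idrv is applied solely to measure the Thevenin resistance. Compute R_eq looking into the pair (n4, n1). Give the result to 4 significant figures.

MNA unknowns: 4 node voltages V₁..V_4
R1: Y=0.4367 on G[2,3]
R2: Y=0.0005882 on G[0,3]
R3: Y=0.001376 on G[4,3]
R4: Y=0.02488 on G[4,2]
R5: Y=0.001179 on G[2,4]
R6: Y=0.6329 on G[4,0]
R7: Y=0.004329 on G[4,1]
R8: Y=0.001541 on G[2,1]
R9: Y=0.0001497 on G[3,0]
R10: Y=0.06757 on G[3,0]
R11: Y=0.006803 on G[0,4]
R12: Y=0.0001953 on G[0,4]
R13: Y=0.02257 on G[1,2]
R14: Y=0.03367 on G[1,2]
R15: Y=0.6061 on G[3,2]
R16: Y=0.03650 on G[0,1]
Idrv: z[4]−=0.0101, z[1]+=0.0101
solve → V1=0.1301, V2=0.04816, V3=0.04513, V4=-0.01224

R_eq = 14.09 Ω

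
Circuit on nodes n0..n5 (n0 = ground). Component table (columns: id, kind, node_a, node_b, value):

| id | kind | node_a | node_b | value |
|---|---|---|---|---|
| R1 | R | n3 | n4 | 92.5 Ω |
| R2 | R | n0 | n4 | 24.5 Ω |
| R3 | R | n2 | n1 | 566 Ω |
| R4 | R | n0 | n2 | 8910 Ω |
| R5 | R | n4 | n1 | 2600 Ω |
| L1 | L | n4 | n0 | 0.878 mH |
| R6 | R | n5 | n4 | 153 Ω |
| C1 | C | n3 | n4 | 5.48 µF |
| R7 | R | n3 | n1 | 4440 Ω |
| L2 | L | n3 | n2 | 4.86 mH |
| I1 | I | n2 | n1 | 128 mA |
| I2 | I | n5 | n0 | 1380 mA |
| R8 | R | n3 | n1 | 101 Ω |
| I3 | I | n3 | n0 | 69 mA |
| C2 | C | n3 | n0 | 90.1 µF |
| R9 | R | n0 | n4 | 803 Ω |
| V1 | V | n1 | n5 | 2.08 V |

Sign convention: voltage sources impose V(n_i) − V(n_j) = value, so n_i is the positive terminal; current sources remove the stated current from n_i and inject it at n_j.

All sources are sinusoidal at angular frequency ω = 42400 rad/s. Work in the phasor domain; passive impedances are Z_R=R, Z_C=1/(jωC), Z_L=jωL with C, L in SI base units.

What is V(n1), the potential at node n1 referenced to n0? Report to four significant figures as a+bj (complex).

-67.67-3.027j V

MNA unknowns: 5 node voltages V₁..V_5 plus 1 source current (V1)
R1: Y=0.01081+0.000j on G[3,4]
R2: Y=0.04082+0.000j on G[0,4]
R3: Y=0.001767+0.000j on G[2,1]
R4: Y=0.0001122+0.000j on G[0,2]
R5: Y=0.0003846+0.000j on G[4,1]
L1: Y=0.000-0.02686j on G[4,0]
R6: Y=0.006536+0.000j on G[5,4]
C1: Y=0.000+0.2324j on G[3,4]
R7: Y=0.0002252+0.000j on G[3,1]
L2: Y=0.000-0.004853j on G[3,2]
I1: z[2]−=0.128, z[1]+=0.128
I2: z[5]−=1.38, z[0]+=1.38
R8: Y=0.009901+0.000j on G[3,1]
I3: z[3]−=0.069, z[0]+=0.069
C2: Y=0.000+3.820j on G[3,0]
R9: Y=0.001245+0.000j on G[0,4]
V1: row V1−V5=2.08, i_V1 at 1,5
solve → V1=-67.67-3.027j, V2=-16.12-44.39j, V3=-0.03263+0.3872j, V4=-0.8563+2.536j, V5=-69.75-3.027j
aux → i_V1=0.9297-0.03636j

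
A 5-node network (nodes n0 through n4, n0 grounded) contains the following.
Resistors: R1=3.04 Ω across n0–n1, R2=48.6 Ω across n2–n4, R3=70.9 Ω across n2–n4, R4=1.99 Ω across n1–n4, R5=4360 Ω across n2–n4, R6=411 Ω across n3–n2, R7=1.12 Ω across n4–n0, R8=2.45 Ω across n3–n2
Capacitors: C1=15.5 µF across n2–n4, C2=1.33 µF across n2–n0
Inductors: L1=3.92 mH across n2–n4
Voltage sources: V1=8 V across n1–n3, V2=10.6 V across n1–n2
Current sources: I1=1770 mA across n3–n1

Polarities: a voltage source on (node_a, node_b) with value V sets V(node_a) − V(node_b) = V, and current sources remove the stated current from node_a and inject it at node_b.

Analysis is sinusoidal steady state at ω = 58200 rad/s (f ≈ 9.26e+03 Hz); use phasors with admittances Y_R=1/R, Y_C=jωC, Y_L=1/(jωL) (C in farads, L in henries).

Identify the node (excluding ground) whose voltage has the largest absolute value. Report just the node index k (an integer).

2

Element admittances at ω=58200 rad/s:
  Y(R1) = 0.3289+0.000j S between n0,n1
  Y(R2) = 0.02058+0.000j S between n2,n4
  Y(R3) = 0.01410+0.000j S between n2,n4
  Y(C1) = 0.000+0.9021j S between n2,n4
  Y(C2) = 0.000+0.07741j S between n2,n0
  Y(R4) = 0.5025+0.000j S between n1,n4
  Y(R5) = 0.0002294+0.000j S between n2,n4
  Y(R6) = 0.002433+0.000j S between n3,n2
  Y(R7) = 0.8929+0.000j S between n4,n0
  Y(L1) = 0.000-0.004383j S between n2,n4
  Y(R8) = 0.4082+0.000j S between n3,n2
  V1: constraint V(n1)−V(n3) = 8
  V2: constraint V(n1)−V(n2) = 10.6
  I1: injects 1.77 A into n1 (from n3)
Assemble and solve the 6×6 MNA system:
  V(n1)=5.067+4.032j  V(n2)=-5.533+4.032j  V(n3)=-2.933+4.032j  V(n4)=-1.517-1.006j
  i(V1)=2.838+0.000j  i(V2)=-6.043-3.858j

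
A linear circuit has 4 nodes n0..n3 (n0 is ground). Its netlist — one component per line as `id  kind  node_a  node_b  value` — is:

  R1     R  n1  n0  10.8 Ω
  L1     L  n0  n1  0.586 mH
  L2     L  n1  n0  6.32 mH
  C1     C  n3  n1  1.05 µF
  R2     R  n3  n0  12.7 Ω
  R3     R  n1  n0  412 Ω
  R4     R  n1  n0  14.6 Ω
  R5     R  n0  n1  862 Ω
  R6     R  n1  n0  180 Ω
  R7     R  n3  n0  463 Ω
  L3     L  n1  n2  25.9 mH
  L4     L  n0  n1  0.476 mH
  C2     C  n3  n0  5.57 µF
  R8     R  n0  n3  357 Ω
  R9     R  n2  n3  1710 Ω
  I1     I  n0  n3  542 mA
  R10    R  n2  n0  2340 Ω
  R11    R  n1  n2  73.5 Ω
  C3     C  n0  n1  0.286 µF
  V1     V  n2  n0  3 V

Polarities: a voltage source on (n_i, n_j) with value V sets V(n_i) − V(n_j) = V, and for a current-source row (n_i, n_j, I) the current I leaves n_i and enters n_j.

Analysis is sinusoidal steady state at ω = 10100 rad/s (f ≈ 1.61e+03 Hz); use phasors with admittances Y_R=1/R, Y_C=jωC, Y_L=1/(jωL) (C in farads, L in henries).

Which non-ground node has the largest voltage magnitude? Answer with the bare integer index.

3

Apply KCL at each of the 3 non-ground nodes and solve the resulting linear system.
Node n1: branches {R1, L1, L2, C1, R3, R4, R5, R6, L3, L4, R11, C3} → V_1 = 0.01092+0.1880j
Node n2: branches {L3, R9, R10, R11, V1} → V_2 = 3.000+0.000j
Node n3: branches {C1, R2, R7, C2, R8, R9, I1} → V_3 = 3.946-3.129j
Source currents: i(V1)=-0.04068+0.01215j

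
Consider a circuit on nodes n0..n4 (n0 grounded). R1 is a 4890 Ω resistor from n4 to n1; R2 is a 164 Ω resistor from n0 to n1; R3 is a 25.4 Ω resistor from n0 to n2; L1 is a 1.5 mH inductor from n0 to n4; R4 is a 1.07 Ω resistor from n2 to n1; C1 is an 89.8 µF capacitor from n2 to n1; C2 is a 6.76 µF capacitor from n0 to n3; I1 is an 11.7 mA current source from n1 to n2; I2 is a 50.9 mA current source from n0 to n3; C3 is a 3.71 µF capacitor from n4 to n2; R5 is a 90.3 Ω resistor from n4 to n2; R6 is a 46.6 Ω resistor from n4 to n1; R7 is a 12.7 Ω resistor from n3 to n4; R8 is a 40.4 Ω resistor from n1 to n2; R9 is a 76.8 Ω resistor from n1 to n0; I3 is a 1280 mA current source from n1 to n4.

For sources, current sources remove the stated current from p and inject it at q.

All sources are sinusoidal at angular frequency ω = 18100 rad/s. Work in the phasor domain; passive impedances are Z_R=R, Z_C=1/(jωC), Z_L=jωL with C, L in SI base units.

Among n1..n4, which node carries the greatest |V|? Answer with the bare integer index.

MNA unknowns: 4 node voltages V₁..V_4
R1: Y=0.0002045+0.000j on G[4,1]
R2: Y=0.006098+0.000j on G[0,1]
R3: Y=0.03937+0.000j on G[0,2]
L1: Y=0.000-0.03683j on G[0,4]
R4: Y=0.9346+0.000j on G[2,1]
C1: Y=0.000+1.625j on G[2,1]
C2: Y=0.000+0.1224j on G[0,3]
I1: z[1]−=0.0117, z[2]+=0.0117
I2: z[0]−=0.0509, z[3]+=0.0509
C3: Y=0.000+0.06715j on G[4,2]
R5: Y=0.01107+0.000j on G[4,2]
R6: Y=0.02146+0.000j on G[4,1]
R7: Y=0.07874+0.000j on G[3,4]
R8: Y=0.02475+0.000j on G[1,2]
R9: Y=0.01302+0.000j on G[1,0]
I3: z[1]−=1.28, z[4]+=1.28
solve → V1=-4.795+5.199j, V2=-4.379+4.838j, V3=-0.8311-4.239j, V4=5.110-5.530j

4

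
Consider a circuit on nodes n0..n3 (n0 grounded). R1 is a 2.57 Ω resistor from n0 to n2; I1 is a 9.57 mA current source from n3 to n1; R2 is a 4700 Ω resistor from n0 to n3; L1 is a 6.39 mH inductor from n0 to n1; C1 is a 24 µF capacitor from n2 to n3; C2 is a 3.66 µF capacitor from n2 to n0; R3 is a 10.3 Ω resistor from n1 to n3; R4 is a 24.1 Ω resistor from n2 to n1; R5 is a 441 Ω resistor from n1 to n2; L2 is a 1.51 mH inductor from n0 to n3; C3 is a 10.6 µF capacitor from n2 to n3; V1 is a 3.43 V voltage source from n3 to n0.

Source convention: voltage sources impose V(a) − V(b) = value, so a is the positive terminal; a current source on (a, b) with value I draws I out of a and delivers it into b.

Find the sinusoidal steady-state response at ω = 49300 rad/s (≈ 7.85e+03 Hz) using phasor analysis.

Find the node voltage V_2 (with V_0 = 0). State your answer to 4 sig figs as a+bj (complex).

Element admittances at ω=49300 rad/s:
  Y(R1) = 0.3891+0.000j S between n0,n2
  I1: injects 0.00957 A into n1 (from n3)
  Y(R2) = 0.0002128+0.000j S between n0,n3
  Y(L1) = 0.000-0.003174j S between n0,n1
  Y(C1) = 0.000+1.183j S between n2,n3
  Y(C2) = 0.000+0.1804j S between n2,n0
  Y(R3) = 0.09709+0.000j S between n1,n3
  Y(R4) = 0.04149+0.000j S between n2,n1
  Y(R5) = 0.002268+0.000j S between n1,n2
  Y(L2) = 0.000-0.01343j S between n0,n3
  Y(C3) = 0.000+0.5226j S between n2,n3
  V1: constraint V(n3)−V(n0) = 3.43
Assemble and solve the 4×4 MNA system:
  V(n1)=3.349+0.2631j  V(n2)=2.969+0.6038j  V(n3)=3.430+0.000j
  i(V1)=-1.048-0.7140j

2.969+0.6038j V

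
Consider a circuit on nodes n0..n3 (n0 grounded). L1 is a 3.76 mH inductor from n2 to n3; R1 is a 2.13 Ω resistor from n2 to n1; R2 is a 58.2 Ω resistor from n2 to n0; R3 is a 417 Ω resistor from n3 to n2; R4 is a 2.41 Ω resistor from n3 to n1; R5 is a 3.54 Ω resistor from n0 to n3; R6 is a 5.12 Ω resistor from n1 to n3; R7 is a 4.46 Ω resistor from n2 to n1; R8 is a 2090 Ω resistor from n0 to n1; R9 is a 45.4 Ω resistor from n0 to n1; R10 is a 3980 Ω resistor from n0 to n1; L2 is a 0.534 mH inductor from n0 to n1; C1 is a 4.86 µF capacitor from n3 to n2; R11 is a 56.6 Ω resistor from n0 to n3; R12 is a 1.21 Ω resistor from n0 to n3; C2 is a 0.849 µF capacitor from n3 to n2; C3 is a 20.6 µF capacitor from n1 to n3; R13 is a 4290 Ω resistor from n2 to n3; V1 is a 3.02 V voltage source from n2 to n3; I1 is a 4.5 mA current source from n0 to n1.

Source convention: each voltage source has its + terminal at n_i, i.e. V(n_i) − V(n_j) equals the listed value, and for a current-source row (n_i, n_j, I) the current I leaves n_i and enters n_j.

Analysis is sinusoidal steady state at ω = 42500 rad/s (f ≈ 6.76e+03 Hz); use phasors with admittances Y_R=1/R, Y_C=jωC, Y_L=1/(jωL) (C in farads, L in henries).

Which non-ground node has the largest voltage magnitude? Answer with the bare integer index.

2

Element admittances at ω=42500 rad/s:
  Y(L1) = 0.000-0.006258j S between n2,n3
  Y(R1) = 0.4695+0.000j S between n2,n1
  Y(R2) = 0.01718+0.000j S between n2,n0
  Y(R3) = 0.002398+0.000j S between n3,n2
  Y(R4) = 0.4149+0.000j S between n3,n1
  Y(R5) = 0.2825+0.000j S between n0,n3
  Y(R6) = 0.1953+0.000j S between n1,n3
  Y(R7) = 0.2242+0.000j S between n2,n1
  Y(R8) = 0.0004785+0.000j S between n0,n1
  Y(R9) = 0.02203+0.000j S between n0,n1
  Y(R10) = 0.0002513+0.000j S between n0,n1
  Y(L2) = 0.000-0.04406j S between n0,n1
  Y(C1) = 0.000+0.2066j S between n3,n2
  Y(R11) = 0.01767+0.000j S between n0,n3
  Y(R12) = 0.8264+0.000j S between n0,n3
  Y(C2) = 0.000+0.03608j S between n3,n2
  Y(C3) = 0.000+0.8755j S between n1,n3
  Y(R13) = 0.0002331+0.000j S between n2,n3
  V1: constraint V(n2)−V(n3) = 3.02
  I1: injects 0.0045 A into n1 (from n0)
Assemble and solve the 4×4 MNA system:
  V(n1)=1.096-0.6578j  V(n2)=2.982+0.05533j  V(n3)=-0.03791+0.05533j
  i(V1)=-1.367-1.209j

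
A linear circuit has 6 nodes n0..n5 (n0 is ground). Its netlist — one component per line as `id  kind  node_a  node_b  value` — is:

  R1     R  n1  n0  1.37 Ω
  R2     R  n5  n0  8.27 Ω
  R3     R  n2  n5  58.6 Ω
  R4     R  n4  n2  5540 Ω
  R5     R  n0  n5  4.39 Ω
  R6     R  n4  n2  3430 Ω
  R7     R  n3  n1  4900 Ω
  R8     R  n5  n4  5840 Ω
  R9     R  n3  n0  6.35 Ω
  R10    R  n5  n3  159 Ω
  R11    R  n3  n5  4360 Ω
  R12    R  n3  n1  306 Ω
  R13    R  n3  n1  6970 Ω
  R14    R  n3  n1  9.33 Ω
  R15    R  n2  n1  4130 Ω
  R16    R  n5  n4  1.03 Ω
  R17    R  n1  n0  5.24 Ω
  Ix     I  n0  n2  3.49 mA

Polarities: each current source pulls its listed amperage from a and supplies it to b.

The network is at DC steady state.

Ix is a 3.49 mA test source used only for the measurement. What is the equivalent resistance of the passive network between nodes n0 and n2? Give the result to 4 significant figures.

R_eq = 58.99 Ω

Element admittances at DC:
  Y(R1) = 0.7299 S between n1,n0
  Y(R2) = 0.1209 S between n5,n0
  Y(R3) = 0.01706 S between n2,n5
  Y(R4) = 0.0001805 S between n4,n2
  Y(R5) = 0.2278 S between n0,n5
  Y(R6) = 0.0002915 S between n4,n2
  Y(R7) = 0.0002041 S between n3,n1
  Y(R8) = 0.0001712 S between n5,n4
  Y(R9) = 0.1575 S between n3,n0
  Y(R10) = 0.006289 S between n5,n3
  Y(R11) = 0.0002294 S between n3,n5
  Y(R12) = 0.003268 S between n3,n1
  Y(R13) = 0.0001435 S between n3,n1
  Y(R14) = 0.1072 S between n3,n1
  Y(R15) = 0.0002421 S between n2,n1
  Y(R16) = 0.9709 S between n5,n4
  Y(R17) = 0.1908 S between n1,n0
  Ix: injects 0.00349 A into n2 (from n0)
Assemble and solve the 5×5 MNA system:
  V(n1)=7.629e-05  V(n2)=0.2059  V(n3)=0.0002606  V(n4)=0.009785  V(n5)=0.009689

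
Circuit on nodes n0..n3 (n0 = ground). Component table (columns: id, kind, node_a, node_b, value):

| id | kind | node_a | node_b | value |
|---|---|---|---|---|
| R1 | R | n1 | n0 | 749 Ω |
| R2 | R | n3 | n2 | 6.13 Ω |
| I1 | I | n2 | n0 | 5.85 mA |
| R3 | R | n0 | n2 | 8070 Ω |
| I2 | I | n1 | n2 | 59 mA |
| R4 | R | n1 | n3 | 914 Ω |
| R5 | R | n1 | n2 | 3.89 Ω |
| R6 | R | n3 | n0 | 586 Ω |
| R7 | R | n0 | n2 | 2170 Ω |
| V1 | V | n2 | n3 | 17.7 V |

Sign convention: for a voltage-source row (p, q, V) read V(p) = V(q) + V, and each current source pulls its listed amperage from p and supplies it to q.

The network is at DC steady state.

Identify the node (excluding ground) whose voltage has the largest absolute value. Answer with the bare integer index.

3

Element admittances at DC:
  Y(R1) = 0.001335 S between n1,n0
  Y(R2) = 0.1631 S between n3,n2
  I1: injects 0.00585 A into n0 (from n2)
  Y(R3) = 0.0001239 S between n0,n2
  I2: injects 0.059 A into n2 (from n1)
  Y(R4) = 0.001094 S between n1,n3
  Y(R5) = 0.2571 S between n1,n2
  Y(R6) = 0.001706 S between n3,n0
  Y(R7) = 0.0004608 S between n0,n2
  V1: constraint V(n2)−V(n3) = 17.7
Assemble and solve the 4×4 MNA system:
  V(n1)=6.503  V(n2)=6.840  V(n3)=-10.86
  i(V1)=-2.925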